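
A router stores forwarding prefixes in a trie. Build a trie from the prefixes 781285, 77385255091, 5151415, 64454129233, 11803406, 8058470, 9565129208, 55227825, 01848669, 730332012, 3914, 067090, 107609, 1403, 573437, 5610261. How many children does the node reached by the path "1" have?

3

Walk "1" from the root, arriving at one node.
Distinct next characters after "1": 0, 1, 4.
That node has 3 child edges.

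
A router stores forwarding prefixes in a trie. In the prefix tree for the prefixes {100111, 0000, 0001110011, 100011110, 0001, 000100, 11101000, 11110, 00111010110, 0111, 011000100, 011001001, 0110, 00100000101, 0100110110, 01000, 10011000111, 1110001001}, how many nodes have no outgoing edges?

A leaf is a node with no children — equivalently, the end of a word that is not a proper prefix of any other stored word.
Those words: "0000", "000100", "0001110011", "00100000101", "00111010110", "01000", "0100110110", "011000100", "011001001", "0111", "100011110", "10011000111", "100111", "1110001001", "11101000", "11110"
Leaf count: 16

16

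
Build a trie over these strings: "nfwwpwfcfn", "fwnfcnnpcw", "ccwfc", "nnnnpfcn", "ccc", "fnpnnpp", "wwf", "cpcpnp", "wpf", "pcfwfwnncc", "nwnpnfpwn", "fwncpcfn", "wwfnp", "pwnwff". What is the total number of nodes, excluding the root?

Insert word by word; a character creates a node only if that edge doesn't already exist:
  "nfwwpwfcfn" → 10 new (n, f, w, w, p, w, f, c, f, n)
  "fwnfcnnpcw" → 10 new (f, w, n, f, c, n, n, p, c, w)
  "ccwfc" → 5 new (c, c, w, f, c)
  "nnnnpfcn" → prefix "n" already present; 7 new (n, n, n, p, f, c, n)
  "ccc" → prefix "cc" already present; 1 new (c)
  "fnpnnpp" → prefix "f" already present; 6 new (n, p, n, n, p, p)
  "wwf" → 3 new (w, w, f)
  "cpcpnp" → prefix "c" already present; 5 new (p, c, p, n, p)
  "wpf" → prefix "w" already present; 2 new (p, f)
  "pcfwfwnncc" → 10 new (p, c, f, w, f, w, n, n, c, c)
  "nwnpnfpwn" → prefix "n" already present; 8 new (w, n, p, n, f, p, w, n)
  "fwncpcfn" → prefix "fwn" already present; 5 new (c, p, c, f, n)
  "wwfnp" → prefix "wwf" already present; 2 new (n, p)
  "pwnwff" → prefix "p" already present; 5 new (w, n, w, f, f)
Total nodes = 10 + 10 + 5 + 7 + 1 + 6 + 3 + 5 + 2 + 10 + 8 + 5 + 2 + 5 = 79

79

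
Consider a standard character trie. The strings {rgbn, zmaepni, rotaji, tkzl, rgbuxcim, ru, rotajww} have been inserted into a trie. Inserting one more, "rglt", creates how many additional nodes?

"rg" is already a path in the trie; the remaining "lt" must be added.
New nodes needed: |"rglt"| − 2 = 4 − 2 = 2.

2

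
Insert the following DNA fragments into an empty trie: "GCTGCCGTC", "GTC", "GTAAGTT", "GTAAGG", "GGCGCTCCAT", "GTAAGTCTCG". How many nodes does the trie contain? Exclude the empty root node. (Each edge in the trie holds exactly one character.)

30

Count nodes per top-level branch (shared prefixes stored once):
  'G'-branch (GCTGCCGTC, GGCGCTCCAT, GTAAGG, GTAAGTCTCG, GTAAGTT, GTC): 30 nodes
Sum: 30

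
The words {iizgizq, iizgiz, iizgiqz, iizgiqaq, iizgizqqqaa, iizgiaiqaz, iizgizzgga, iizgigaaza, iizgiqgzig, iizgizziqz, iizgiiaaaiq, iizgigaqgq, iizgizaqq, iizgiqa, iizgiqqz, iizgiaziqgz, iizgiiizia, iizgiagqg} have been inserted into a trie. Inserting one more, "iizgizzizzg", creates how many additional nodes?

3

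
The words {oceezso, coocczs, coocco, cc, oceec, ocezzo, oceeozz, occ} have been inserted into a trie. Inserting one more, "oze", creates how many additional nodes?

2

Walking "oze" from the root, the first 1 characters ("o") follow existing edges; "z" is the first miss.
So 3 − 1 = 2 new nodes.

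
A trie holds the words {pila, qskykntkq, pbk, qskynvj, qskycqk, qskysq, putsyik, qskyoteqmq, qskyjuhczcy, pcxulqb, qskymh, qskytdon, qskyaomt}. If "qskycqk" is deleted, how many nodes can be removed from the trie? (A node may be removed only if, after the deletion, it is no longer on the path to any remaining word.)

3

After clearing the end-marker at "qskycqk", prune upward until reaching a node still needed by another word.
The suffix "cqk" (3 nodes) is used only by "qskycqk"; the node for "qsky" still has the child "k", so pruning stops there.
Nodes removed: 3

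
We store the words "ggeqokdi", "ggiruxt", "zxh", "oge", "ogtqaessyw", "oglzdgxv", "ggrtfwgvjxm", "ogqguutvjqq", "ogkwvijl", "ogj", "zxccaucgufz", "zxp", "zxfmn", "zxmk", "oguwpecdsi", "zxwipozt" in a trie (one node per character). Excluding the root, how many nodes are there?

For each word, the new-node count is its length minus the longest prefix already in the trie:
  "ggeqokdi" → 8 new (g, g, e, q, o, k, d, i)
  "ggiruxt" → prefix "gg" already present; 5 new (i, r, u, x, t)
  "zxh" → 3 new (z, x, h)
  "oge" → 3 new (o, g, e)
  "ogtqaessyw" → prefix "og" already present; 8 new (t, q, a, e, s, s, y, w)
  "oglzdgxv" → prefix "og" already present; 6 new (l, z, d, g, x, v)
  "ggrtfwgvjxm" → prefix "gg" already present; 9 new (r, t, f, w, g, v, j, x, m)
  "ogqguutvjqq" → prefix "og" already present; 9 new (q, g, u, u, t, v, j, q, q)
  "ogkwvijl" → prefix "og" already present; 6 new (k, w, v, i, j, l)
  "ogj" → prefix "og" already present; 1 new (j)
  "zxccaucgufz" → prefix "zx" already present; 9 new (c, c, a, u, c, g, u, f, z)
  "zxp" → prefix "zx" already present; 1 new (p)
  "zxfmn" → prefix "zx" already present; 3 new (f, m, n)
  "zxmk" → prefix "zx" already present; 2 new (m, k)
  "oguwpecdsi" → prefix "og" already present; 8 new (u, w, p, e, c, d, s, i)
  "zxwipozt" → prefix "zx" already present; 6 new (w, i, p, o, z, t)
Total nodes = 8 + 5 + 3 + 3 + 8 + 6 + 9 + 9 + 6 + 1 + 9 + 1 + 3 + 2 + 8 + 6 = 87

87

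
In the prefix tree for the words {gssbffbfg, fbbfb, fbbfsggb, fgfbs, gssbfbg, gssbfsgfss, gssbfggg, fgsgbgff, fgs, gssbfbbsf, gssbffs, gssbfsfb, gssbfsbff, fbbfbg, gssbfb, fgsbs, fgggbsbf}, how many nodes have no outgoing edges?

Leaves are exactly the stored words that no other stored word extends.
Those words: "fbbfbg", "fbbfsggb", "fgfbs", "fgggbsbf", "fgsbs", "fgsgbgff", "gssbfbbsf", "gssbfbg", "gssbffbfg", "gssbffs", "gssbfggg", "gssbfsbff", "gssbfsfb", "gssbfsgfss"
Leaf count: 14

14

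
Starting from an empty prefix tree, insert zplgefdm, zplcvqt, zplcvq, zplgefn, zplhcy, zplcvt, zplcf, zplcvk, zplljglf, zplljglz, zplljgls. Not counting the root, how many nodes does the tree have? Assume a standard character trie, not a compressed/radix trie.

26

Trie structure (* marks end of a word):
(root)
└─ z
   └─ p
      └─ l
         ├─ c
         │  ├─ f *
         │  └─ v
         │     ├─ k *
         │     ├─ q *
         │     │  └─ t *
         │     └─ t *
         ├─ g
         │  └─ e
         │     └─ f
         │        ├─ d
         │        │  └─ m *
         │        └─ n *
         ├─ h
         │  └─ c
         │     └─ y *
         └─ l
            └─ j
               └─ g
                  └─ l
                     ├─ f *
                     ├─ s *
                     └─ z *
Counting every labelled node above: 26.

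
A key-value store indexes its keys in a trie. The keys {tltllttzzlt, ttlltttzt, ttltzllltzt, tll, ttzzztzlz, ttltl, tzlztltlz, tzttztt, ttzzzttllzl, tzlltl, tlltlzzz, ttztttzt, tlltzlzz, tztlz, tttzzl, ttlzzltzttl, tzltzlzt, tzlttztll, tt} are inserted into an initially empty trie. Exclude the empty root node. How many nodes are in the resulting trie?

95

Insert word by word; a character creates a node only if that edge doesn't already exist:
  "tltllttzzlt" → 11 new (t, l, t, l, l, t, t, z, z, l, t)
  "ttlltttzt" → prefix "t" already present; 8 new (t, l, l, t, t, t, z, t)
  "ttltzllltzt" → prefix "ttl" already present; 8 new (t, z, l, l, l, t, z, t)
  "tll" → prefix "tl" already present; 1 new (l)
  "ttzzztzlz" → prefix "tt" already present; 7 new (z, z, z, t, z, l, z)
  "ttltl" → prefix "ttlt" already present; 1 new (l)
  "tzlztltlz" → prefix "t" already present; 8 new (z, l, z, t, l, t, l, z)
  "tzttztt" → prefix "tz" already present; 5 new (t, t, z, t, t)
  "ttzzzttllzl" → prefix "ttzzzt" already present; 5 new (t, l, l, z, l)
  "tzlltl" → prefix "tzl" already present; 3 new (l, t, l)
  "tlltlzzz" → prefix "tll" already present; 5 new (t, l, z, z, z)
  "ttztttzt" → prefix "ttz" already present; 5 new (t, t, t, z, t)
  "tlltzlzz" → prefix "tllt" already present; 4 new (z, l, z, z)
  "tztlz" → prefix "tzt" already present; 2 new (l, z)
  "tttzzl" → prefix "tt" already present; 4 new (t, z, z, l)
  "ttlzzltzttl" → prefix "ttl" already present; 8 new (z, z, l, t, z, t, t, l)
  "tzltzlzt" → prefix "tzl" already present; 5 new (t, z, l, z, t)
  "tzlttztll" → prefix "tzlt" already present; 5 new (t, z, t, l, l)
  "tt" → prefix "tt" already present; 0 new (none)
Total nodes = 11 + 8 + 8 + 1 + 7 + 1 + 8 + 5 + 5 + 3 + 5 + 5 + 4 + 2 + 4 + 8 + 5 + 5 + 0 = 95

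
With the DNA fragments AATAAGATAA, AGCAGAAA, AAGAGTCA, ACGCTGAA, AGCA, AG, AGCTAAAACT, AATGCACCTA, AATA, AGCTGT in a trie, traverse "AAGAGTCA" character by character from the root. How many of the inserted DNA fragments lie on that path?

Walk "AAGAGTCA" from the root; an end-of-word marker is hit whenever a stored word is a prefix of "AAGAGTCA".
Prefixes of the query that are stored words: "AAGAGTCA"
Count: 1

1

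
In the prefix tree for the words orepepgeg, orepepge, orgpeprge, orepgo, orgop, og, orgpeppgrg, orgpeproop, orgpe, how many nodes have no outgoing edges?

A leaf is a node with no children — equivalently, the end of a word that is not a proper prefix of any other stored word.
Those words: "og", "orepepgeg", "orepgo", "orgop", "orgpeppgrg", "orgpeprge", "orgpeproop"
Leaf count: 7

7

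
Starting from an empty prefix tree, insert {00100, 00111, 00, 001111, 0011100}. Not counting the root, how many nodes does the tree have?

10

Insert word by word; a character creates a node only if that edge doesn't already exist:
  "00100" → 5 new (0, 0, 1, 0, 0)
  "00111" → prefix "001" already present; 2 new (1, 1)
  "00" → prefix "00" already present; 0 new (none)
  "001111" → prefix "00111" already present; 1 new (1)
  "0011100" → prefix "00111" already present; 2 new (0, 0)
Total nodes = 5 + 2 + 0 + 1 + 2 = 10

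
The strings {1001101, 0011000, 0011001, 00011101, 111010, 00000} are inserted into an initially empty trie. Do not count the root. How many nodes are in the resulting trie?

For each word, the new-node count is its length minus the longest prefix already in the trie:
  "1001101" → 7 new (1, 0, 0, 1, 1, 0, 1)
  "0011000" → 7 new (0, 0, 1, 1, 0, 0, 0)
  "0011001" → prefix "001100" already present; 1 new (1)
  "00011101" → prefix "00" already present; 6 new (0, 1, 1, 1, 0, 1)
  "111010" → prefix "1" already present; 5 new (1, 1, 0, 1, 0)
  "00000" → prefix "000" already present; 2 new (0, 0)
Total nodes = 7 + 7 + 1 + 6 + 5 + 2 = 28

28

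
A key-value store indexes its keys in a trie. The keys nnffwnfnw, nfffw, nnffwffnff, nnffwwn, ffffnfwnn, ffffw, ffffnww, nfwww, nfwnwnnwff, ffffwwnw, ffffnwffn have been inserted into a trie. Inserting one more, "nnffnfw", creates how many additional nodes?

Walking "nnffnfw" from the root, the first 4 characters ("nnff") follow existing edges; "n" is the first miss.
So 7 − 4 = 3 new nodes.

3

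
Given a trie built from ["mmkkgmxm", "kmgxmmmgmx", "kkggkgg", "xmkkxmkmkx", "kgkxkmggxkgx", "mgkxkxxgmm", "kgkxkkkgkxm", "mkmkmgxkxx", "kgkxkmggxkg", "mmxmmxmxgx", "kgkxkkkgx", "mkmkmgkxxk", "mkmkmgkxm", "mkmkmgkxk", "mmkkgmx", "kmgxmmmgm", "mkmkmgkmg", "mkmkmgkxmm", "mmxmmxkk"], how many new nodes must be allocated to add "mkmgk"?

2

The longest prefix of "mkmgk" already in the trie is "mkm" (length 3).
So 5 − 3 = 2 new nodes.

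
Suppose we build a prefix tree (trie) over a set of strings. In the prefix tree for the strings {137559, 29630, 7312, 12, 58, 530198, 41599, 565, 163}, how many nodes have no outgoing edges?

Leaves are exactly the stored words that no other stored word extends.
Those words: "12", "137559", "163", "29630", "41599", "530198", "565", "58", "7312"
Leaf count: 9

9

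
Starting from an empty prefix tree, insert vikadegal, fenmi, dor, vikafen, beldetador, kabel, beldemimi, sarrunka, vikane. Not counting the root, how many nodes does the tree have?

49

Insert word by word; a character creates a node only if that edge doesn't already exist:
  "vikadegal" → 9 new (v, i, k, a, d, e, g, a, l)
  "fenmi" → 5 new (f, e, n, m, i)
  "dor" → 3 new (d, o, r)
  "vikafen" → prefix "vika" already present; 3 new (f, e, n)
  "beldetador" → 10 new (b, e, l, d, e, t, a, d, o, r)
  "kabel" → 5 new (k, a, b, e, l)
  "beldemimi" → prefix "belde" already present; 4 new (m, i, m, i)
  "sarrunka" → 8 new (s, a, r, r, u, n, k, a)
  "vikane" → prefix "vika" already present; 2 new (n, e)
Total nodes = 9 + 5 + 3 + 3 + 10 + 5 + 4 + 8 + 2 = 49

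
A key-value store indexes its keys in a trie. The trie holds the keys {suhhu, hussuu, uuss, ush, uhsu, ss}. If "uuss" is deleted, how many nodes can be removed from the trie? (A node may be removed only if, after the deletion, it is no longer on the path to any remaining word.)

3

After clearing the end-marker at "uuss", prune upward until reaching a node still needed by another word.
The suffix "uss" (3 nodes) is used only by "uuss"; the node for "u" still has the child "s", so pruning stops there.
Nodes removed: 3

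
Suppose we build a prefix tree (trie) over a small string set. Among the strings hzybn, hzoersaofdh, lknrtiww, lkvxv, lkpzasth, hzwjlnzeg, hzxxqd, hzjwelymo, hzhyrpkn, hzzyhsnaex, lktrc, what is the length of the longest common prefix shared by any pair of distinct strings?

The deepest shared node is where two words last agree before diverging.
e.g. "hzhyrpkn" and "hzjwelymo" share the prefix "hz" of length 2; no pair shares a longer one.
Longest shared-prefix length: 2

2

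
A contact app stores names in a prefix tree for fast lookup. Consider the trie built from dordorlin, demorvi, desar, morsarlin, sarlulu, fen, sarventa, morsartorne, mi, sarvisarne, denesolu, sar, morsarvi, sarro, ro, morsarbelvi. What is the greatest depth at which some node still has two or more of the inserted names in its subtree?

6

The deepest shared node is where two words last agree before diverging.
"morsarbelvi" and "morsarlin" agree on "morsar" (6 characters) before diverging; nothing deeper is shared.
Longest shared-prefix length: 6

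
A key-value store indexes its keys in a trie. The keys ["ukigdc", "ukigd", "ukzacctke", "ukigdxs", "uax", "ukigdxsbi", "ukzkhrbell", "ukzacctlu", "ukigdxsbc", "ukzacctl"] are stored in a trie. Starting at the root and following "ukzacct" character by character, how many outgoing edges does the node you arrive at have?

2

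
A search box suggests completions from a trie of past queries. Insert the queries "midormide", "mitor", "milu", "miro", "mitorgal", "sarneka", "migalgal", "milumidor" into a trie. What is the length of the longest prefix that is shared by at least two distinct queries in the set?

5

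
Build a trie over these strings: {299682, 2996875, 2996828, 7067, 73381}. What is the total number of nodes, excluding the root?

Insert word by word; a character creates a node only if that edge doesn't already exist:
  "299682" → 6 new (2, 9, 9, 6, 8, 2)
  "2996875" → prefix "29968" already present; 2 new (7, 5)
  "2996828" → prefix "299682" already present; 1 new (8)
  "7067" → 4 new (7, 0, 6, 7)
  "73381" → prefix "7" already present; 4 new (3, 3, 8, 1)
Total nodes = 6 + 2 + 1 + 4 + 4 = 17

17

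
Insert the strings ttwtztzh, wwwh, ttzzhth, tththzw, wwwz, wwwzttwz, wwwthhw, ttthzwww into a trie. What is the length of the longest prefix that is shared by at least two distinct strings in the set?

Equivalently: take the maximum, over all pairs, of their longest common prefix length.
e.g. "wwwz" and "wwwzttwz" share the prefix "wwwz" of length 4; no pair shares a longer one.
Longest shared-prefix length: 4

4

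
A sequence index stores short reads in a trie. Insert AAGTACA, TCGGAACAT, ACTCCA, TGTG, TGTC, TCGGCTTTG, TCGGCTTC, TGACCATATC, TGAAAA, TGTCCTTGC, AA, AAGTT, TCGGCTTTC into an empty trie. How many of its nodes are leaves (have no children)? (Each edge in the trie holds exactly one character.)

Leaves are exactly the stored words that no other stored word extends.
Those words: "AAGTACA", "AAGTT", "ACTCCA", "TCGGAACAT", "TCGGCTTC", "TCGGCTTTC", "TCGGCTTTG", "TGAAAA", "TGACCATATC", "TGTCCTTGC", "TGTG"
Leaf count: 11

11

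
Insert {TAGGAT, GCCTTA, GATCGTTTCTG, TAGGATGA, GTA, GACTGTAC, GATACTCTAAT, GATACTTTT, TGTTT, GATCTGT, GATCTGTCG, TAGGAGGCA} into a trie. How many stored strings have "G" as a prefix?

Walk to "G"; the words in its subtree are exactly those with that prefix.
Words under "G": GACTGTAC, GATACTCTAAT, GATACTTTT, GATCGTTTCTG, GATCTGT, GATCTGTCG, GCCTTA, GTA
Count: 8

8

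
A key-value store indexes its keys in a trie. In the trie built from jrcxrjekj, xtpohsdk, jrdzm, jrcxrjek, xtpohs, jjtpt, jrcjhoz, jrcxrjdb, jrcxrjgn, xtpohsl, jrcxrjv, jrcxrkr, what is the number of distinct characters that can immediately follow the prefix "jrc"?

2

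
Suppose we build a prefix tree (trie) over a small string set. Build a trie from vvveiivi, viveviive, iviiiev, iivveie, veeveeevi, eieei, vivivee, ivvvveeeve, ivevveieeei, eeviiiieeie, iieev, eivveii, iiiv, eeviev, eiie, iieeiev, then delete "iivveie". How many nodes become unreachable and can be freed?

Walk "iivveie" from the leaf back toward the root, removing each node that no remaining word uses.
The suffix "vveie" (5 nodes) is used only by "iivveie"; the node for "ii" still has the child "e", so pruning stops there.
Nodes removed: 5

5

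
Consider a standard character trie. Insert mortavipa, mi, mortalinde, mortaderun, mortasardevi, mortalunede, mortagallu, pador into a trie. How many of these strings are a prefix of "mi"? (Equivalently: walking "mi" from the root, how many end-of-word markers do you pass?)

1

Walk "mi" from the root; an end-of-word marker is hit whenever a stored word is a prefix of "mi".
Prefixes of the query that are stored words: "mi"
Count: 1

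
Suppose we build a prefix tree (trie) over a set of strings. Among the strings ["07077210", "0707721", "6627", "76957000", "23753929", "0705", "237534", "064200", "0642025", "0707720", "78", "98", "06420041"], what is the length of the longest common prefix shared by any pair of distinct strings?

7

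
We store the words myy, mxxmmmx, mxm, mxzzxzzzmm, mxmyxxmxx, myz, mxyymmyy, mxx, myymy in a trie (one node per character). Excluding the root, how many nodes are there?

33

Trie structure (* marks end of a word):
(root)
└─ m
   ├─ x
   │  ├─ m *
   │  │  └─ y
   │  │     └─ x
   │  │        └─ x
   │  │           └─ m
   │  │              └─ x
   │  │                 └─ x *
   │  ├─ x *
   │  │  └─ m
   │  │     └─ m
   │  │        └─ m
   │  │           └─ x *
   │  ├─ y
   │  │  └─ y
   │  │     └─ m
   │  │        └─ m
   │  │           └─ y
   │  │              └─ y *
   │  └─ z
   │     └─ z
   │        └─ x
   │           └─ z
   │              └─ z
   │                 └─ z
   │                    └─ m
   │                       └─ m *
   └─ y
      ├─ y *
      │  └─ m
      │     └─ y *
      └─ z *
Counting every labelled node above: 33.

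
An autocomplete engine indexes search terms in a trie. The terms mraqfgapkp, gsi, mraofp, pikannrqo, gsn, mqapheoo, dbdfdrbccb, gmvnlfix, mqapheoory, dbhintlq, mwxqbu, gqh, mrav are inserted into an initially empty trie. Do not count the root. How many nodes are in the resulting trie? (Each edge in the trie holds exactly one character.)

For each word, the new-node count is its length minus the longest prefix already in the trie:
  "mraqfgapkp" → 10 new (m, r, a, q, f, g, a, p, k, p)
  "gsi" → 3 new (g, s, i)
  "mraofp" → prefix "mra" already present; 3 new (o, f, p)
  "pikannrqo" → 9 new (p, i, k, a, n, n, r, q, o)
  "gsn" → prefix "gs" already present; 1 new (n)
  "mqapheoo" → prefix "m" already present; 7 new (q, a, p, h, e, o, o)
  "dbdfdrbccb" → 10 new (d, b, d, f, d, r, b, c, c, b)
  "gmvnlfix" → prefix "g" already present; 7 new (m, v, n, l, f, i, x)
  "mqapheoory" → prefix "mqapheoo" already present; 2 new (r, y)
  "dbhintlq" → prefix "db" already present; 6 new (h, i, n, t, l, q)
  "mwxqbu" → prefix "m" already present; 5 new (w, x, q, b, u)
  "gqh" → prefix "g" already present; 2 new (q, h)
  "mrav" → prefix "mra" already present; 1 new (v)
Total nodes = 10 + 3 + 3 + 9 + 1 + 7 + 10 + 7 + 2 + 6 + 5 + 2 + 1 = 66

66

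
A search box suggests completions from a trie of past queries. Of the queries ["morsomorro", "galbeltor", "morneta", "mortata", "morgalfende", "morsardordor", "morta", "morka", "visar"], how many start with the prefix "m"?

7

Filter for entries beginning with "m":
Words under "m": morgalfende, morka, morneta, morsardordor, morsomorro, morta, mortata
Count: 7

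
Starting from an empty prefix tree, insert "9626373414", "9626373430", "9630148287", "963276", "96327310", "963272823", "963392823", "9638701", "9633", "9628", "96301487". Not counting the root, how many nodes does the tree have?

Trace insertions, counting only characters that open a new branch:
  "9626373414" → 10 new (9, 6, 2, 6, 3, 7, 3, 4, 1, 4)
  "9626373430" → prefix "96263734" already present; 2 new (3, 0)
  "9630148287" → prefix "96" already present; 8 new (3, 0, 1, 4, 8, 2, 8, 7)
  "963276" → prefix "963" already present; 3 new (2, 7, 6)
  "96327310" → prefix "96327" already present; 3 new (3, 1, 0)
  "963272823" → prefix "96327" already present; 4 new (2, 8, 2, 3)
  "963392823" → prefix "963" already present; 6 new (3, 9, 2, 8, 2, 3)
  "9638701" → prefix "963" already present; 4 new (8, 7, 0, 1)
  "9633" → prefix "9633" already present; 0 new (none)
  "9628" → prefix "962" already present; 1 new (8)
  "96301487" → prefix "9630148" already present; 1 new (7)
Total nodes = 10 + 2 + 8 + 3 + 3 + 4 + 6 + 4 + 0 + 1 + 1 = 42

42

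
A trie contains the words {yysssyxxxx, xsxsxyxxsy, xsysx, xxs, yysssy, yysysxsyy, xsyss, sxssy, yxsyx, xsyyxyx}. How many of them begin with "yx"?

Walk to "yx"; the words in its subtree are exactly those with that prefix.
Words under "yx": yxsyx
Count: 1

1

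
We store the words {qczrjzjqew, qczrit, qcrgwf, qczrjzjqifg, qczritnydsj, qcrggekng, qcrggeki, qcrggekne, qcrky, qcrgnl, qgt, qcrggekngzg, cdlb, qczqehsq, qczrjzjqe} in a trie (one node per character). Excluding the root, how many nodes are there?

48

For each word, the new-node count is its length minus the longest prefix already in the trie:
  "qczrjzjqew" → 10 new (q, c, z, r, j, z, j, q, e, w)
  "qczrit" → prefix "qczr" already present; 2 new (i, t)
  "qcrgwf" → prefix "qc" already present; 4 new (r, g, w, f)
  "qczrjzjqifg" → prefix "qczrjzjq" already present; 3 new (i, f, g)
  "qczritnydsj" → prefix "qczrit" already present; 5 new (n, y, d, s, j)
  "qcrggekng" → prefix "qcrg" already present; 5 new (g, e, k, n, g)
  "qcrggeki" → prefix "qcrggek" already present; 1 new (i)
  "qcrggekne" → prefix "qcrggekn" already present; 1 new (e)
  "qcrky" → prefix "qcr" already present; 2 new (k, y)
  "qcrgnl" → prefix "qcrg" already present; 2 new (n, l)
  "qgt" → prefix "q" already present; 2 new (g, t)
  "qcrggekngzg" → prefix "qcrggekng" already present; 2 new (z, g)
  "cdlb" → 4 new (c, d, l, b)
  "qczqehsq" → prefix "qcz" already present; 5 new (q, e, h, s, q)
  "qczrjzjqe" → prefix "qczrjzjqe" already present; 0 new (none)
Total nodes = 10 + 2 + 4 + 3 + 5 + 5 + 1 + 1 + 2 + 2 + 2 + 2 + 4 + 5 + 0 = 48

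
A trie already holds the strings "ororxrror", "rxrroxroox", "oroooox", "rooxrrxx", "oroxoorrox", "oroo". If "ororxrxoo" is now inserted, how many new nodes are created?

Walking "ororxrxoo" from the root, the first 6 characters ("ororxr") follow existing edges; "x" is the first miss.
Each of the 3 remaining characters creates one node.

3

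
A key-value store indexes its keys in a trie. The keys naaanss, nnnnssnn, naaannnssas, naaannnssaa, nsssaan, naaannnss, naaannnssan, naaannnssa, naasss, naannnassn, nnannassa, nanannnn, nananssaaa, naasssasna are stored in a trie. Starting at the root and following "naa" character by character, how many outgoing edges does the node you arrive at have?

3

Follow the path "naa" to its node, then look at its outgoing edges.
Distinct next characters after "naa": a, n, s.
That node has 3 child edges.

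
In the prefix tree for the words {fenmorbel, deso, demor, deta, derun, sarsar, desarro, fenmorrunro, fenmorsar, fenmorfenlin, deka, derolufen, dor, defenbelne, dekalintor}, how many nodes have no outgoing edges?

14

Leaves are exactly the stored words that no other stored word extends.
Those words: "defenbelne", "dekalintor", "demor", "derolufen", "derun", "desarro", "deso", "deta", "dor", "fenmorbel", "fenmorfenlin", "fenmorrunro", "fenmorsar", "sarsar"
Leaf count: 14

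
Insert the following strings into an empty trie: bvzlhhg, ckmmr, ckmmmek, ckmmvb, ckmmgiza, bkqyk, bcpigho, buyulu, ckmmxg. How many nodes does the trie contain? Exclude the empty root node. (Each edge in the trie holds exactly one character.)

Trace insertions, counting only characters that open a new branch:
  "bvzlhhg" → 7 new (b, v, z, l, h, h, g)
  "ckmmr" → 5 new (c, k, m, m, r)
  "ckmmmek" → prefix "ckmm" already present; 3 new (m, e, k)
  "ckmmvb" → prefix "ckmm" already present; 2 new (v, b)
  "ckmmgiza" → prefix "ckmm" already present; 4 new (g, i, z, a)
  "bkqyk" → prefix "b" already present; 4 new (k, q, y, k)
  "bcpigho" → prefix "b" already present; 6 new (c, p, i, g, h, o)
  "buyulu" → prefix "b" already present; 5 new (u, y, u, l, u)
  "ckmmxg" → prefix "ckmm" already present; 2 new (x, g)
Total nodes = 7 + 5 + 3 + 2 + 4 + 4 + 6 + 5 + 2 = 38

38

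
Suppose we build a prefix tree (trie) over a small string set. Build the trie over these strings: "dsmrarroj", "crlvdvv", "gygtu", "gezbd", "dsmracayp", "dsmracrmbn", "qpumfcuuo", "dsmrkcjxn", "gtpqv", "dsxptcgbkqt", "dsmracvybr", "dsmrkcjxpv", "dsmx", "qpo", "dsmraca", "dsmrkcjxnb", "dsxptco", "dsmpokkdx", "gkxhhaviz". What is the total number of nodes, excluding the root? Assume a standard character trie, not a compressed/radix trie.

84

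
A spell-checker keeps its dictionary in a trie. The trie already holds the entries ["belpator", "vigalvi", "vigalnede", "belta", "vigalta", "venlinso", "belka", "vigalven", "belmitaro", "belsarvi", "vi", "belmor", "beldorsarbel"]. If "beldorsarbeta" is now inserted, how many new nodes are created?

"beldorsarbe" is already a path in the trie; the remaining "ta" must be added.
New nodes needed: |"beldorsarbeta"| − 11 = 13 − 11 = 2.

2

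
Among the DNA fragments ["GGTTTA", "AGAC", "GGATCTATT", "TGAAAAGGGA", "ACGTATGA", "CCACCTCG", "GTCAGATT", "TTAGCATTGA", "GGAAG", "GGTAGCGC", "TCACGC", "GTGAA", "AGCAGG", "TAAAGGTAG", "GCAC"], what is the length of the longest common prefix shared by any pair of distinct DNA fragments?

Equivalently: take the maximum, over all pairs, of their longest common prefix length.
e.g. "GGAAG" and "GGATCTATT" share the prefix "GGA" of length 3; no pair shares a longer one.
Longest shared-prefix length: 3

3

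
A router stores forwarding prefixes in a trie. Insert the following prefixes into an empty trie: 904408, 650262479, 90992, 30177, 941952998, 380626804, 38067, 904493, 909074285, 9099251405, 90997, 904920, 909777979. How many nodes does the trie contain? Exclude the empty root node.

63

Trace insertions, counting only characters that open a new branch:
  "904408" → 6 new (9, 0, 4, 4, 0, 8)
  "650262479" → 9 new (6, 5, 0, 2, 6, 2, 4, 7, 9)
  "90992" → prefix "90" already present; 3 new (9, 9, 2)
  "30177" → 5 new (3, 0, 1, 7, 7)
  "941952998" → prefix "9" already present; 8 new (4, 1, 9, 5, 2, 9, 9, 8)
  "380626804" → prefix "3" already present; 8 new (8, 0, 6, 2, 6, 8, 0, 4)
  "38067" → prefix "3806" already present; 1 new (7)
  "904493" → prefix "9044" already present; 2 new (9, 3)
  "909074285" → prefix "909" already present; 6 new (0, 7, 4, 2, 8, 5)
  "9099251405" → prefix "90992" already present; 5 new (5, 1, 4, 0, 5)
  "90997" → prefix "9099" already present; 1 new (7)
  "904920" → prefix "904" already present; 3 new (9, 2, 0)
  "909777979" → prefix "909" already present; 6 new (7, 7, 7, 9, 7, 9)
Total nodes = 6 + 9 + 3 + 5 + 8 + 8 + 1 + 2 + 6 + 5 + 1 + 3 + 6 = 63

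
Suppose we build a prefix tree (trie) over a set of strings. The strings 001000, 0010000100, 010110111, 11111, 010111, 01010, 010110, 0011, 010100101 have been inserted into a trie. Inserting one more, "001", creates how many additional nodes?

"001" is already a full path in the trie; only an end-marker is added.
No new nodes are needed: 0.

0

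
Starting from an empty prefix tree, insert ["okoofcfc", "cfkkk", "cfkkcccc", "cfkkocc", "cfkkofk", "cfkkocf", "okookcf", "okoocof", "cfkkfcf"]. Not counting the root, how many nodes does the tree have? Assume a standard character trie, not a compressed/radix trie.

For each word, the new-node count is its length minus the longest prefix already in the trie:
  "okoofcfc" → 8 new (o, k, o, o, f, c, f, c)
  "cfkkk" → 5 new (c, f, k, k, k)
  "cfkkcccc" → prefix "cfkk" already present; 4 new (c, c, c, c)
  "cfkkocc" → prefix "cfkk" already present; 3 new (o, c, c)
  "cfkkofk" → prefix "cfkko" already present; 2 new (f, k)
  "cfkkocf" → prefix "cfkkoc" already present; 1 new (f)
  "okookcf" → prefix "okoo" already present; 3 new (k, c, f)
  "okoocof" → prefix "okoo" already present; 3 new (c, o, f)
  "cfkkfcf" → prefix "cfkk" already present; 3 new (f, c, f)
Total nodes = 8 + 5 + 4 + 3 + 2 + 1 + 3 + 3 + 3 = 32

32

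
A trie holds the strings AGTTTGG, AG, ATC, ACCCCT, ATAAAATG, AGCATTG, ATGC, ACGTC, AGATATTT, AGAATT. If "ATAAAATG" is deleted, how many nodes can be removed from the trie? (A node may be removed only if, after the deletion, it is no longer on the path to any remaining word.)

6

After clearing the end-marker at "ATAAAATG", prune upward until reaching a node still needed by another word.
The suffix "AAAATG" (6 nodes) is used only by "ATAAAATG"; the node for "AT" still has the child "C", so pruning stops there.
Nodes removed: 6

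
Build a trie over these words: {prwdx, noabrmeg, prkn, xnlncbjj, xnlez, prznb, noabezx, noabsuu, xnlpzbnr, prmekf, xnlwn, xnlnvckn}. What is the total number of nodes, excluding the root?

49

Insert word by word; a character creates a node only if that edge doesn't already exist:
  "prwdx" → 5 new (p, r, w, d, x)
  "noabrmeg" → 8 new (n, o, a, b, r, m, e, g)
  "prkn" → prefix "pr" already present; 2 new (k, n)
  "xnlncbjj" → 8 new (x, n, l, n, c, b, j, j)
  "xnlez" → prefix "xnl" already present; 2 new (e, z)
  "prznb" → prefix "pr" already present; 3 new (z, n, b)
  "noabezx" → prefix "noab" already present; 3 new (e, z, x)
  "noabsuu" → prefix "noab" already present; 3 new (s, u, u)
  "xnlpzbnr" → prefix "xnl" already present; 5 new (p, z, b, n, r)
  "prmekf" → prefix "pr" already present; 4 new (m, e, k, f)
  "xnlwn" → prefix "xnl" already present; 2 new (w, n)
  "xnlnvckn" → prefix "xnln" already present; 4 new (v, c, k, n)
Total nodes = 5 + 8 + 2 + 8 + 2 + 3 + 3 + 3 + 5 + 4 + 2 + 4 = 49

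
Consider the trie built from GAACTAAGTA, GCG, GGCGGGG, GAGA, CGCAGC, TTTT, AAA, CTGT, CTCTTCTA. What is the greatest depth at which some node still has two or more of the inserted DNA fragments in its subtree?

The deepest shared node is where two words last agree before diverging.
e.g. "CTCTTCTA" and "CTGT" share the prefix "CT" of length 2; no pair shares a longer one.
Longest shared-prefix length: 2

2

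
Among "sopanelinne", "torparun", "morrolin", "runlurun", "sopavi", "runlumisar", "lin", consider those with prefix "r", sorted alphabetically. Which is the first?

runlumisar

Filter for "r…" and sort: "runlumisar", "runlurun"
The 1st is runlumisar.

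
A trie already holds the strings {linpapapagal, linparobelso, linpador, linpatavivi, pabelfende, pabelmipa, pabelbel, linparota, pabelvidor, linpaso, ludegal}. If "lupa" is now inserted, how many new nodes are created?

2

"lu" is already a path in the trie; the remaining "pa" must be added.
Each of the 2 remaining characters creates one node.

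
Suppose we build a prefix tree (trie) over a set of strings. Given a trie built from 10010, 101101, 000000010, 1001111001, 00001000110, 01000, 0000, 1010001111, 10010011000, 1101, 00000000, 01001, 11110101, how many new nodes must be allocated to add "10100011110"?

Walking "10100011110" from the root, the first 10 characters ("1010001111") follow existing edges; "0" is the first miss.
New nodes needed: |"10100011110"| − 10 = 11 − 10 = 1.

1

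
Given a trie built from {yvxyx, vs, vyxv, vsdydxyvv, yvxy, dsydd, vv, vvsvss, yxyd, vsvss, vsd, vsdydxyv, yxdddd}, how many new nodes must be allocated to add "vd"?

1

The longest prefix of "vd" already in the trie is "v" (length 1).
Each of the 1 remaining characters creates one node.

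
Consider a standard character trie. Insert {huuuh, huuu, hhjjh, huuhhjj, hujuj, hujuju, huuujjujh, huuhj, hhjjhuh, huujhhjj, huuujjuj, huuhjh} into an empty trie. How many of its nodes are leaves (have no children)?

Leaves are exactly the stored words that no other stored word extends.
Those words: "hhjjhuh", "hujuju", "huuhhjj", "huuhjh", "huujhhjj", "huuuh", "huuujjujh"
Leaf count: 7

7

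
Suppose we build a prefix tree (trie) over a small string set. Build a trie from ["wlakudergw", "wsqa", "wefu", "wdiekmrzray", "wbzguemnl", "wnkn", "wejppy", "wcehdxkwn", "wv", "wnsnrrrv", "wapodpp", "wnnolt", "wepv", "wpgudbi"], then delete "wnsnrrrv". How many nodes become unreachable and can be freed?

A node on "wnsnrrrv"'s path can go only if nothing else ends at it or branches off below it.
The suffix "snrrrv" (6 nodes) is used only by "wnsnrrrv"; the node for "wn" still has the child "k", so pruning stops there.
Nodes removed: 6

6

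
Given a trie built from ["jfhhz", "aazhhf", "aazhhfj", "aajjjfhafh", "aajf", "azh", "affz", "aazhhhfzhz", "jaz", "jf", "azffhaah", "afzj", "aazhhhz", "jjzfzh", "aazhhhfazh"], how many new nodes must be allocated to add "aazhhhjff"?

"aazhhh" is already a path in the trie; the remaining "jff" must be added.
New nodes needed: |"aazhhhjff"| − 6 = 9 − 6 = 3.

3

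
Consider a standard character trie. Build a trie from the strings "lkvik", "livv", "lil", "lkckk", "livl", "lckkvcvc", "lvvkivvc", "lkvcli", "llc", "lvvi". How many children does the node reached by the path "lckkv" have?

Follow the path "lckkv" to its node, then look at its outgoing edges.
Distinct next characters after "lckkv": c.
That node has 1 child edge.

1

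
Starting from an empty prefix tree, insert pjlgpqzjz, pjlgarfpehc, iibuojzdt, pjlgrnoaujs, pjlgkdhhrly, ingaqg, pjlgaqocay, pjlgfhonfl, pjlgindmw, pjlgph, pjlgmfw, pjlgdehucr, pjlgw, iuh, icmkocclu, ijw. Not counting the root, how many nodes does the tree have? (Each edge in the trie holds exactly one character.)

For each word, the new-node count is its length minus the longest prefix already in the trie:
  "pjlgpqzjz" → 9 new (p, j, l, g, p, q, z, j, z)
  "pjlgarfpehc" → prefix "pjlg" already present; 7 new (a, r, f, p, e, h, c)
  "iibuojzdt" → 9 new (i, i, b, u, o, j, z, d, t)
  "pjlgrnoaujs" → prefix "pjlg" already present; 7 new (r, n, o, a, u, j, s)
  "pjlgkdhhrly" → prefix "pjlg" already present; 7 new (k, d, h, h, r, l, y)
  "ingaqg" → prefix "i" already present; 5 new (n, g, a, q, g)
  "pjlgaqocay" → prefix "pjlga" already present; 5 new (q, o, c, a, y)
  "pjlgfhonfl" → prefix "pjlg" already present; 6 new (f, h, o, n, f, l)
  "pjlgindmw" → prefix "pjlg" already present; 5 new (i, n, d, m, w)
  "pjlgph" → prefix "pjlgp" already present; 1 new (h)
  "pjlgmfw" → prefix "pjlg" already present; 3 new (m, f, w)
  "pjlgdehucr" → prefix "pjlg" already present; 6 new (d, e, h, u, c, r)
  "pjlgw" → prefix "pjlg" already present; 1 new (w)
  "iuh" → prefix "i" already present; 2 new (u, h)
  "icmkocclu" → prefix "i" already present; 8 new (c, m, k, o, c, c, l, u)
  "ijw" → prefix "i" already present; 2 new (j, w)
Total nodes = 9 + 7 + 9 + 7 + 7 + 5 + 5 + 6 + 5 + 1 + 3 + 6 + 1 + 2 + 8 + 2 = 83

83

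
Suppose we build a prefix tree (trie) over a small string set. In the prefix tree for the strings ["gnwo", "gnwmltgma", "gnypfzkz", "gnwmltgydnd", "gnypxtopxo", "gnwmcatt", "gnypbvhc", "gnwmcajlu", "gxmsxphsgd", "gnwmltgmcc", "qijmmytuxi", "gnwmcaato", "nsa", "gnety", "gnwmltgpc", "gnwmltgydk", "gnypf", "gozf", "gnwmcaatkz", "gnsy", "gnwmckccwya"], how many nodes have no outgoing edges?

20

A leaf is a node with no children — equivalently, the end of a word that is not a proper prefix of any other stored word.
Those words: "gnety", "gnsy", "gnwmcaatkz", "gnwmcaato", "gnwmcajlu", "gnwmcatt", "gnwmckccwya", "gnwmltgma", "gnwmltgmcc", "gnwmltgpc", "gnwmltgydk", "gnwmltgydnd", "gnwo", "gnypbvhc", "gnypfzkz", "gnypxtopxo", "gozf", "gxmsxphsgd", "nsa", "qijmmytuxi"
Leaf count: 20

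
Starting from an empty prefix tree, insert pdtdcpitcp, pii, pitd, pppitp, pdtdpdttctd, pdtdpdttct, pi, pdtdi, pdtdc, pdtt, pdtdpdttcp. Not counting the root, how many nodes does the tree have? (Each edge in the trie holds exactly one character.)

Count nodes per top-level branch (shared prefixes stored once):
  'p'-branch (pdtdc, pdtdcpitcp, pdtdi, pdtdpdttcp, pdtdpdttct, pdtdpdttctd, pdtt, pi, pii, pitd, pppitp): 29 nodes
Sum: 29

29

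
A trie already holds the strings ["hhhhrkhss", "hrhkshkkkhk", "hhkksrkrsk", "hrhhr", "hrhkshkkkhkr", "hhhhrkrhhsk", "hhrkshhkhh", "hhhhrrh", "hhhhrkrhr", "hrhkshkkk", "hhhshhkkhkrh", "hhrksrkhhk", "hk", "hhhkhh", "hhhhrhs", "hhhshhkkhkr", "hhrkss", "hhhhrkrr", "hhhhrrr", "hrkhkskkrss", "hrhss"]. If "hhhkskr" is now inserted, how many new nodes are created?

3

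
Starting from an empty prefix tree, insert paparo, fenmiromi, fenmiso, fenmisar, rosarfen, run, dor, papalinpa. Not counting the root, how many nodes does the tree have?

Trie structure (* marks end of a word):
(root)
├─ d
│  └─ o
│     └─ r *
├─ f
│  └─ e
│     └─ n
│        └─ m
│           └─ i
│              ├─ r
│              │  └─ o
│              │     └─ m
│              │        └─ i *
│              └─ s
│                 ├─ a
│                 │  └─ r *
│                 └─ o *
├─ p
│  └─ a
│     └─ p
│        └─ a
│           ├─ l
│           │  └─ i
│           │     └─ n
│           │        └─ p
│           │           └─ a *
│           └─ r
│              └─ o *
└─ r
   ├─ o
   │  └─ s
   │     └─ a
   │        └─ r
   │           └─ f
   │              └─ e
   │                 └─ n *
   └─ u
      └─ n *
Counting every labelled node above: 37.

37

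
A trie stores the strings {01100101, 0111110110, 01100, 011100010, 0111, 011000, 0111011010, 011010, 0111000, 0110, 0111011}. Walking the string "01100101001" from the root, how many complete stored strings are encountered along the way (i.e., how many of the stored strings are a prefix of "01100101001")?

3

Walk "01100101001" from the root; an end-of-word marker is hit whenever a stored word is a prefix of "01100101001".
Prefixes of the query that are stored words: "0110", "01100", "01100101"
Count: 3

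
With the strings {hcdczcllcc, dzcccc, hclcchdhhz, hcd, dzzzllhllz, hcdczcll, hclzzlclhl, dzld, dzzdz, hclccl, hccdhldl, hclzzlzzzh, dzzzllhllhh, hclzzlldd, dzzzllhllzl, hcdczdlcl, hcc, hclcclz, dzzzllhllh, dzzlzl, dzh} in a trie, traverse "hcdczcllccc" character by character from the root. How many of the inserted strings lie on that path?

3

Check each prefix of "hcdczcllccc" against the stored set — each match is an end-marker on the path.
Prefixes of the query that are stored words: "hcd", "hcdczcll", "hcdczcllcc"
Count: 3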